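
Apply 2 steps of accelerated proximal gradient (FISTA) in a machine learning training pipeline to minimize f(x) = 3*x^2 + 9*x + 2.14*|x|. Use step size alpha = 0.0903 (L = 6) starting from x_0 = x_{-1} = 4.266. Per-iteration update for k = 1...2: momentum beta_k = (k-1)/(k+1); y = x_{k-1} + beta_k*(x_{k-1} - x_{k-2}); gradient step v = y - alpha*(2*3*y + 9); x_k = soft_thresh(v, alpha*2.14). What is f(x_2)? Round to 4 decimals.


FISTA on f(x) = 3*x^2 + 9*x + 2.14*|x|
L = 6, alpha = 0.0903
Iteration 1: beta = 0.0, y = 4.266 + 0.0*(4.266 - 4.266) = 4.266
  grad(y) = 34.596, v = y - alpha*grad = 1.142
  prox(v) = soft_thresh(1.142, 0.1932) = 0.9487
Iteration 2: beta = 0.3333, y = 0.9487 + 0.3333*(0.9487 - 4.266) = -0.157
  grad(y) = 8.0579, v = y - alpha*grad = -0.8846
  prox(v) = soft_thresh(-0.8846, 0.1932) = -0.6914
f(x_2) = 3*(-0.6914)^2 + 9*(-0.6914) + 2.14*|-0.6914| = -3.3089


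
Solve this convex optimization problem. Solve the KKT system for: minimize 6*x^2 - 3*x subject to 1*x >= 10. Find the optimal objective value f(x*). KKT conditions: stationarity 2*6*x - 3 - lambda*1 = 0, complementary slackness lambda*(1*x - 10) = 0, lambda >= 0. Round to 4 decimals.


Step 1: Try lambda = 0 (constraint inactive).
x_unc = 3/(2*6) = 0.25
Check: 1*0.25 = 0.25 < 10 -- violated!
Step 2: Constraint must be active: 1*x = 10
x* = 10/1 = 10.0
lambda = (2*6*10.0 - 3)/1 = 117.0
Step 3: Compute optimal value.
f(x*) = 6*10.0^2 - 3*10.0 = 570.0


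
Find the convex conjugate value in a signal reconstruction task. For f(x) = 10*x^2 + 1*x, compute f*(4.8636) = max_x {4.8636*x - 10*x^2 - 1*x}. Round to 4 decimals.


f*(y) = sup_x {y*x - a*x^2 - b*x} = sup_x {(y-b)*x - a*x^2}
FOC: (y - b) - 2a*x = 0 => x* = (y - b)/(2a)
x* = (4.8636 - 1)/(2*10) = 0.1932
f*(4.8636) = (y-b)^2/(4a) = (4.8636 - 1)^2/(4*10)
= 14.9274/40 = 0.3732


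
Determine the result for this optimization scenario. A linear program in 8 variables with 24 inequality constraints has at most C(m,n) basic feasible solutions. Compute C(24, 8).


Each vertex corresponds to some choice of n active constraints out of m, so the number of vertices is at most C(m, n) = m! / (n!(m-n)!).
m = 24, n = 8
Numerator: 24 * 23 * 22 * 21 * 20 * 19 * 18 * 17
Denominator: 8! = 40320
C(24, 8) = 735471


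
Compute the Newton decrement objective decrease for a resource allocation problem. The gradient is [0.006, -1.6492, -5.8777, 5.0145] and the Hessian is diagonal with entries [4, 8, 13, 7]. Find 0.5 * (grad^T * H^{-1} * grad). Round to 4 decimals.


Step 1: H is diagonal, so H^(-1) * g = [0.0015, -0.2062, -0.4521, 0.7164].
Step 2: g^T H^(-1) g = sum_i g_i^2 / H_ii
  = (0.006)^2/4 + (-1.6492)^2/8 + (-5.8777)^2/13 + (5.0145)^2/7
  = 0.0 + 0.34 + 2.6575 + 3.5922 = 6.5897
Step 3: Objective decrease = 0.5 * g^T H^(-1) g = 3.2948


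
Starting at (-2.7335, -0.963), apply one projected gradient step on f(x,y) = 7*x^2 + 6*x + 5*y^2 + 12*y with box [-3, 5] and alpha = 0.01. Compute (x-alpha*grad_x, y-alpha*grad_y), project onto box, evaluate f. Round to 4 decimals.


Step 1: Compute gradient at (-2.7335, -0.963).
grad_x = 2*7*-2.7335 + 6 = -32.269
grad_y = 2*5*-0.963 + 12 = 2.37
Step 2: Gradient step.
x_raw = -2.7335 - 0.01*-32.269 = -2.4108
y_raw = -0.963 - 0.01*2.37 = -0.9867
Step 3: Project onto [-3, 5].
x_proj = clip(-2.4108) = -2.4108
y_proj = clip(-0.9867) = -0.9867
Step 4: Evaluate f.
f(-2.4108, -0.9867) = 19.2467


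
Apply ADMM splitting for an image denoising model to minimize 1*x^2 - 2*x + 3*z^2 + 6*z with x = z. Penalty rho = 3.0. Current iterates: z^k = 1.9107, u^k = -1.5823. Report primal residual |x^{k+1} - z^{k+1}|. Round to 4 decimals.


ADMM iteration with rho = 3.0, z^k = 1.9107, u^k = -1.5823
Step 1: x-update.
Minimize 1*x^2 - 2*x + (3.0/2)*(x - 1.9107 - 1.5823)^2
FOC: (2*1 + 3.0)*x = 2 + 3.0*(1.9107 + 1.5823)
x^{k+1} = 2.4958
Step 2: z-update.
Minimize 3*z^2 + 6*z + (3.0/2)*(2.4958 - z - 1.5823)^2
FOC: (2*3 + 3.0)*z = -6 + 3.0*(2.4958 - 1.5823)
z^{k+1} = -0.3622
Step 3: u-update.
u^{k+1} = -1.5823 + 2.4958 + 0.3622 = 1.2757
Step 4: Primal residual = |2.4958 + 0.3622| = 2.858


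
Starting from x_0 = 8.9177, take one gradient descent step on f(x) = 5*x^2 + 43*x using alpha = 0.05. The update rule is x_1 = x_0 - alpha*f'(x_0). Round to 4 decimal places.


We compute the gradient at x_0 and apply the update.
f'(x) = 10*x + 43
f'(8.9177) = 10*8.9177 + 43 = 132.177
x_1 = 8.9177 - 0.05*132.177 = 2.3089


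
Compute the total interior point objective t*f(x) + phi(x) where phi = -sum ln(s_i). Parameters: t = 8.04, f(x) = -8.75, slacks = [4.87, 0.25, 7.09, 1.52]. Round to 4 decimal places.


Step 1: Compute log-barrier.
ln values: [1.5831, -1.3863, 1.9587, 0.4187]
phi = -(1.5831 - 1.3863 + 1.9587 + 0.4187) = -2.5742
Step 2: Compute augmented objective.
t*f(x) = 8.04*-8.75 = -70.35
Total = -70.35 - 2.5742 = -72.9242


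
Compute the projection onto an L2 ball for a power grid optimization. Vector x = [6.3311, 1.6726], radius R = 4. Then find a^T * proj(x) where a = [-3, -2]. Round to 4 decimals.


Step 1: Compute ||x|| (intermediates to 6 decimals).
||x|| = sqrt(6.3311^2 + 1.6726^2) = 6.548314
Step 2: Project.
Since ||x|| > R, scale = R/||x|| = 4/6.548314 = 0.610844, proj(x) = scale * x
proj(x) = [3.867314, 1.021698]
Step 3: Dot product.
a^T * proj(x) = -3*3.867314 - 2*1.021698 = -13.6453


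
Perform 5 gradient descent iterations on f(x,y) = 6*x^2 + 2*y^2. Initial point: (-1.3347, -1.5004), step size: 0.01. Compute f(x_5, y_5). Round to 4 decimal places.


Gradient descent on f(x,y) = 6*x^2 + 2*y^2.
Starting point: (-1.3347, -1.5004), alpha = 0.01
Step 1: grad_x = 2*6*-1.3347 = -16.0164, grad_y = 2*2*-1.5004 = -6.0016
  x_1 = -1.3347 - 0.01*-16.0164 = -1.1745
  y_1 = -1.5004 - 0.01*-6.0016 = -1.4404
Step 2: grad_x = 2*6*-1.1745 = -14.0944, grad_y = 2*2*-1.4404 = -5.7615
  x_2 = -1.1745 - 0.01*-14.0944 = -1.0336
  y_2 = -1.4404 - 0.01*-5.7615 = -1.3828
Step 3: grad_x = 2*6*-1.0336 = -12.4031, grad_y = 2*2*-1.3828 = -5.5311
  x_3 = -1.0336 - 0.01*-12.4031 = -0.9096
  y_3 = -1.3828 - 0.01*-5.5311 = -1.3275
Step 4: grad_x = 2*6*-0.9096 = -10.9147, grad_y = 2*2*-1.3275 = -5.3098
  x_4 = -0.9096 - 0.01*-10.9147 = -0.8004
  y_4 = -1.3275 - 0.01*-5.3098 = -1.2744
Step 5: grad_x = 2*6*-0.8004 = -9.605, grad_y = 2*2*-1.2744 = -5.0974
  x_5 = -0.8004 - 0.01*-9.605 = -0.7044
  y_5 = -1.2744 - 0.01*-5.0974 = -1.2234
f(-0.7044, -1.2234) = 6*(-0.7044)^2 + 2*(-1.2234)^2 = 5.9701


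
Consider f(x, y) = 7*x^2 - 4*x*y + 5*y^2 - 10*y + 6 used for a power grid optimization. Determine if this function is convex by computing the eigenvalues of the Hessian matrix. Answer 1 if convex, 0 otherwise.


The Hessian of f(x,y) = 7*x^2 - 4*x*y + 5*y^2 - 10*y + 6 is:
H = [[14, -4], [-4, 10]]
Trace = 14 + 10 = 24
Determinant = 14*10 - (-4)^2 = 124
Discriminant = (24)^2 - 4*124 = 80.0
Eigenvalues: lambda_1 = 7.5279, lambda_2 = 16.4721
The function is convex.

1


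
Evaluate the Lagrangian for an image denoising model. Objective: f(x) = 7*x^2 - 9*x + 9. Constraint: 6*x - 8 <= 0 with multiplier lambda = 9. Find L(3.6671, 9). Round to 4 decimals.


Step 1: Evaluate f(x).
f(3.6671) = 7*3.6671^2 - 9*3.6671 + 9 = 70.1295
Step 2: Evaluate g(x).
g(3.6671) = 6*3.6671 - 8 = 14.0026
Step 3: Compute Lagrangian.
L = 70.1295 + 9*14.0026 = 196.1529


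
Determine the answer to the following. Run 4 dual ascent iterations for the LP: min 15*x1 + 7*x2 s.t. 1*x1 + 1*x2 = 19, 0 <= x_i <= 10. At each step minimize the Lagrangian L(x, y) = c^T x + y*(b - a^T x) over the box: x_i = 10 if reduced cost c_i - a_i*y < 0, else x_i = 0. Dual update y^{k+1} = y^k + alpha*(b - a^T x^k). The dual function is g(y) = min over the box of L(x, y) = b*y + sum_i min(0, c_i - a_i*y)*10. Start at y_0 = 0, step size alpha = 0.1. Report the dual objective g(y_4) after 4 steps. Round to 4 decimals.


Dual ascent for LP: min 15*x1 + 7*x2, 1*x1 + 1*x2 = 19, 0 <= x_i <= 10
Step 1: y^k = 0.0, reduced costs: (15.0, 7.0)
  x^k = (0.0, 0.0), subgradient = b - a^T x = 19.0
  y^{k+1} = 0.0 + 0.1*19.0 = 1.9
Step 2: y^k = 1.9, reduced costs: (13.1, 5.1)
  x^k = (0.0, 0.0), subgradient = b - a^T x = 19.0
  y^{k+1} = 1.9 + 0.1*19.0 = 3.8
Step 3: y^k = 3.8, reduced costs: (11.2, 3.2)
  x^k = (0.0, 0.0), subgradient = b - a^T x = 19.0
  y^{k+1} = 3.8 + 0.1*19.0 = 5.7
Step 4: y^k = 5.7, reduced costs: (9.3, 1.3)
  x^k = (0.0, 0.0), subgradient = b - a^T x = 19.0
  y^{k+1} = 5.7 + 0.1*19.0 = 7.6
Dual objective at y_4 = 7.6: reduced costs (7.4, -0.6), box minimizer x = (0.0, 10.0)
g(y_4) = b*y + (c1 - a1*y)*x1 + (c2 - a2*y)*x2 = 19*7.6 + 7.4*0.0 + (-0.6)*10.0 = 144.4 + 0.0 - 6.0 = 138.4


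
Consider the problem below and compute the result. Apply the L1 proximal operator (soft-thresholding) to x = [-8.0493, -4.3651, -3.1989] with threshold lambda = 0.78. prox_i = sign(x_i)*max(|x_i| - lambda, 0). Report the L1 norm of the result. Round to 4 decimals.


Soft-thresholding with lambda = 0.78:
prox(-8.0493) = sign(-8.0493)*max(|-8.0493| - 0.78, 0) = -7.2693
prox(-4.3651) = sign(-4.3651)*max(|-4.3651| - 0.78, 0) = -3.5851
prox(-3.1989) = sign(-3.1989)*max(|-3.1989| - 0.78, 0) = -2.4189
prox(x) = [-7.2693, -3.5851, -2.4189]
||prox(x)||_1 = 7.2693 + 3.5851 + 2.4189 = 13.2733


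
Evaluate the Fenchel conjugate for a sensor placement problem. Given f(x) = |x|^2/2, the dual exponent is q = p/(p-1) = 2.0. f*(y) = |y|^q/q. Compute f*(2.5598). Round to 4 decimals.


The conjugate exponent q satisfies 1/p + 1/q = 1.
p = 2, so q = 2/(2 - 1) = 2.0
|y|^q = 2.5598^2.0 = 6.5526
f*(2.5598) = 6.5526 / 2.0 = 3.2763


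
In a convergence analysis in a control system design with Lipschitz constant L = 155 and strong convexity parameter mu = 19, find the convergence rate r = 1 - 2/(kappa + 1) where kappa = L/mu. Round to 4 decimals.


Step 1: Compute the condition number.
kappa = L/mu = 155/19 = 8.1579
Step 2: Compute the convergence rate.
r = 1 - 2/(kappa + 1) = 1 - 2*mu/(L + mu) = (L - mu)/(L + mu) = 136/174 = 0.7816


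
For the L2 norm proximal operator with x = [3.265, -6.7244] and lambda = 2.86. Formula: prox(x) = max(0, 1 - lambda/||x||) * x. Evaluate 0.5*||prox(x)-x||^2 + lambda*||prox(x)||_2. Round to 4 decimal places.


Step 1: Compute ||x||.
||x|| = 7.4751
Step 2: Compute scaling factor.
scale = max(0, 1 - 2.86/7.4751) = 0.6174
Step 3: prox(x) = [2.0158, -4.1516]
||prox(x)|| = 4.6151
Step 4: Proximal objective.
0.5*||prox-x||^2 = 4.0898
lambda*||prox|| = 13.1992
Total = 17.2891


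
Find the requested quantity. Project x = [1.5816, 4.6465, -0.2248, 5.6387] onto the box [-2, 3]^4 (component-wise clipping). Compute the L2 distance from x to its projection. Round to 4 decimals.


Project each component onto [-2, 3].
clip(1.5816) = 1.5816, clip(4.6465) = 3.0, clip(-0.2248) = -0.2248, clip(5.6387) = 3.0
Projection = [1.5816, 3.0, -0.2248, 3.0]
Squared diffs: [0.0, 2.711, 0.0, 6.9627]
Distance = sqrt(9.6737) = 3.1103


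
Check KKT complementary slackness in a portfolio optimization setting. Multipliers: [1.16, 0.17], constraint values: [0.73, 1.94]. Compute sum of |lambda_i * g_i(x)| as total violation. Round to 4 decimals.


KKT complementary slackness check:
lambda_1 * g_1 = 1.16 * 0.73 = 0.8468
lambda_2 * g_2 = 0.17 * 1.94 = 0.3298
Total violation = 0.8468 + 0.3298 = 1.1766


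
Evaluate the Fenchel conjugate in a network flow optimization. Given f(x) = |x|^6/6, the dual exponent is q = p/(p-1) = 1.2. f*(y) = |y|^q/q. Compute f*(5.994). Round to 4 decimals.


The conjugate exponent q satisfies 1/p + 1/q = 1.
p = 6, so q = 6/(6 - 1) = 1.2
|y|^q = 5.994^1.2 = 8.5755
f*(5.994) = 8.5755 / 1.2 = 7.1463


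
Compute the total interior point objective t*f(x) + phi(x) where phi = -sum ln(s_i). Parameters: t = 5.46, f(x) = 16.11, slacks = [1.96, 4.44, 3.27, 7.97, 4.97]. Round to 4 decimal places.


Step 1: Compute log-barrier.
ln values: [0.6729, 1.4907, 1.1848, 2.0757, 1.6034]
phi = -(0.6729 + 1.4907 + 1.1848 + 2.0757 + 1.6034) = -7.0275
Step 2: Compute augmented objective.
t*f(x) = 5.46*16.11 = 87.9606
Total = 87.9606 - 7.0275 = 80.9331


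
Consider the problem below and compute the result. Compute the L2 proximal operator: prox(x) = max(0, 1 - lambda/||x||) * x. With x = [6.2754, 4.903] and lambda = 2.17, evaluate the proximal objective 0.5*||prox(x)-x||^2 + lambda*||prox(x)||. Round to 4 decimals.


Step 1: Compute ||x||.
||x|| = 7.9637
Step 2: Compute scaling factor.
scale = max(0, 1 - 2.17/7.9637) = 0.7275
Step 3: prox(x) = [4.5654, 3.567]
||prox(x)|| = 5.7937
Step 4: Proximal objective.
0.5*||prox-x||^2 = 2.3545
lambda*||prox|| = 12.5723
Total = 14.9267


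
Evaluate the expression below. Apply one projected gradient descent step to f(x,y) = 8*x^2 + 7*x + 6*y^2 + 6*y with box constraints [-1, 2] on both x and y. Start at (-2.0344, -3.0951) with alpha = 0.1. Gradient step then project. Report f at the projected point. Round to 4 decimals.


Step 1: Compute gradient at (-2.0344, -3.0951).
grad_x = 2*8*-2.0344 + 7 = -25.5504
grad_y = 2*6*-3.0951 + 6 = -31.1412
Step 2: Gradient step.
x_raw = -2.0344 - 0.1*-25.5504 = 0.5206
y_raw = -3.0951 - 0.1*-31.1412 = 0.019
Step 3: Project onto [-1, 2].
x_proj = clip(0.5206) = 0.5206
y_proj = clip(0.019) = 0.019
Step 4: Evaluate f.
f(0.5206, 0.019) = 5.9293


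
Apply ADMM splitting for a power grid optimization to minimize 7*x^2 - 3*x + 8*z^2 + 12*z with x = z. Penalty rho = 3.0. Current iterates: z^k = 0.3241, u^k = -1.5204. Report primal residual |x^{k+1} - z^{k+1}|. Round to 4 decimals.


ADMM iteration with rho = 3.0, z^k = 0.3241, u^k = -1.5204
Step 1: x-update.
Minimize 7*x^2 - 3*x + (3.0/2)*(x - 0.3241 - 1.5204)^2
FOC: (2*7 + 3.0)*x = 3 + 3.0*(0.3241 + 1.5204)
x^{k+1} = 0.502
Step 2: z-update.
Minimize 8*z^2 + 12*z + (3.0/2)*(0.502 - z - 1.5204)^2
FOC: (2*8 + 3.0)*z = -12 + 3.0*(0.502 - 1.5204)
z^{k+1} = -0.7924
Step 3: u-update.
u^{k+1} = -1.5204 + 0.502 + 0.7924 = -0.226
Step 4: Primal residual = |0.502 + 0.7924| = 1.2944


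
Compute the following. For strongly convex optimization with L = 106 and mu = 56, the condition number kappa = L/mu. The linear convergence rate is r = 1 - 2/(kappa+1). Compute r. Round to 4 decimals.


Step 1: Compute the condition number.
kappa = L/mu = 106/56 = 1.8929
Step 2: Compute the convergence rate.
r = 1 - 2/(kappa + 1) = 1 - 2*mu/(L + mu) = (L - mu)/(L + mu) = 50/162 = 0.3086


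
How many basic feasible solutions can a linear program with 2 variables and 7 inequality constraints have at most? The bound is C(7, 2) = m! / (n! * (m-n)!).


Each vertex corresponds to some choice of n active constraints out of m, so the number of vertices is at most C(m, n) = m! / (n!(m-n)!).
m = 7, n = 2
Numerator: 7 * 6
Denominator: 2! = 2
C(7, 2) = 21


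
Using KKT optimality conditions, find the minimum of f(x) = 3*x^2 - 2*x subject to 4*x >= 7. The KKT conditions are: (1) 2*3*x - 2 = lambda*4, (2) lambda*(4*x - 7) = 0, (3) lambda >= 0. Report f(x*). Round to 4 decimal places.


Step 1: Try lambda = 0 (constraint inactive).
x_unc = 2/(2*3) = 0.3333
Check: 4*0.3333 = 1.3332 < 7 -- violated!
Step 2: Constraint must be active: 4*x = 7
x* = 7/4 = 1.75
lambda = (2*3*1.75 - 2)/4 = 2.125
Step 3: Compute optimal value.
f(x*) = 3*1.75^2 - 2*1.75 = 5.6875


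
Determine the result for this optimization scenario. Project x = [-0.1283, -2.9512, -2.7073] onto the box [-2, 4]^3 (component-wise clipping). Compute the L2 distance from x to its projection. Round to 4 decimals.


Project each component onto [-2, 4].
clip(-0.1283) = -0.1283, clip(-2.9512) = -2.0, clip(-2.7073) = -2.0
Projection = [-0.1283, -2.0, -2.0]
Squared diffs: [0.0, 0.9048, 0.5003]
Distance = sqrt(1.4051) = 1.1854


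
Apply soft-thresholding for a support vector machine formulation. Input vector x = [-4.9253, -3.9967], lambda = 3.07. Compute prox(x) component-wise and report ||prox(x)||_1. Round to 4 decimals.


Soft-thresholding with lambda = 3.07:
prox(-4.9253) = sign(-4.9253)*max(|-4.9253| - 3.07, 0) = -1.8553
prox(-3.9967) = sign(-3.9967)*max(|-3.9967| - 3.07, 0) = -0.9267
prox(x) = [-1.8553, -0.9267]
||prox(x)||_1 = 1.8553 + 0.9267 = 2.782


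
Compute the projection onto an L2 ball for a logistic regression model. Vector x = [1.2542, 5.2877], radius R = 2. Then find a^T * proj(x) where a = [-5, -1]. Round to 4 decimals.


Step 1: Compute ||x|| (intermediates to 6 decimals).
||x|| = sqrt(1.2542^2 + 5.2877^2) = 5.434408
Step 2: Project.
Since ||x|| > R, scale = R/||x|| = 2/5.434408 = 0.368025, proj(x) = scale * x
proj(x) = [0.461577, 1.946006]
Step 3: Dot product.
a^T * proj(x) = -5*0.461577 - 1*1.946006 = -4.2539


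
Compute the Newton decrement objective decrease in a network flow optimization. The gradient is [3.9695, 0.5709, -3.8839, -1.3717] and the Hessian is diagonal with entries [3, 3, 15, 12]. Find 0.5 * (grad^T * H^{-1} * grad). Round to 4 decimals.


Step 1: H is diagonal, so H^(-1) * g = [1.3232, 0.1903, -0.2589, -0.1143].
Step 2: g^T H^(-1) g = sum_i g_i^2 / H_ii
  = (3.9695)^2/3 + (0.5709)^2/3 + (-3.8839)^2/15 + (-1.3717)^2/12
  = 5.2523 + 0.1086 + 1.0056 + 0.1568 = 6.5234
Step 3: Objective decrease = 0.5 * g^T H^(-1) g = 3.2617


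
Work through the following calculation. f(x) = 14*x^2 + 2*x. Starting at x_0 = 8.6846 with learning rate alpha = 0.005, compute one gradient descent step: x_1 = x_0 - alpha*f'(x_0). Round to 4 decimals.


We compute the gradient at x_0 and apply the update.
f'(x) = 28*x + 2
f'(8.6846) = 28*8.6846 + 2 = 245.1688
x_1 = 8.6846 - 0.005*245.1688 = 7.4588


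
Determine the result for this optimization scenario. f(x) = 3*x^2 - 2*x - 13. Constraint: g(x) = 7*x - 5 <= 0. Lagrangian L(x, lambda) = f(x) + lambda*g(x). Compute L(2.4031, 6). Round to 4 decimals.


Step 1: Evaluate f(x).
f(2.4031) = 3*2.4031^2 - 2*2.4031 - 13 = -0.4815
Step 2: Evaluate g(x).
g(2.4031) = 7*2.4031 - 5 = 11.8217
Step 3: Compute Lagrangian.
L = -0.4815 + 6*11.8217 = 70.4487


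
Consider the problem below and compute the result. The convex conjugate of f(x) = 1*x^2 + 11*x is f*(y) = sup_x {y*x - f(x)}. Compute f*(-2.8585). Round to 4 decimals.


f*(y) = sup_x {y*x - a*x^2 - b*x} = sup_x {(y-b)*x - a*x^2}
FOC: (y - b) - 2a*x = 0 => x* = (y - b)/(2a)
x* = (-2.8585 - 11)/(2*1) = -6.9293
f*(-2.8585) = (y-b)^2/(4a) = (-2.8585 - 11)^2/(4*1)
= 192.058/4 = 48.0145


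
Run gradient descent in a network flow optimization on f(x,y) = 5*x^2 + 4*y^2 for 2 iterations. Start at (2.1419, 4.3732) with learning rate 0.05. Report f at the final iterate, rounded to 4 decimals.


Gradient descent on f(x,y) = 5*x^2 + 4*y^2.
Starting point: (2.1419, 4.3732), alpha = 0.05
Step 1: grad_x = 2*5*2.1419 = 21.419, grad_y = 2*4*4.3732 = 34.9856
  x_1 = 2.1419 - 0.05*21.419 = 1.071
  y_1 = 4.3732 - 0.05*34.9856 = 2.6239
Step 2: grad_x = 2*5*1.071 = 10.7095, grad_y = 2*4*2.6239 = 20.9914
  x_2 = 1.071 - 0.05*10.7095 = 0.5355
  y_2 = 2.6239 - 0.05*20.9914 = 1.5744
f(0.5355, 1.5744) = 5*0.5355^2 + 4*1.5744^2 = 11.348


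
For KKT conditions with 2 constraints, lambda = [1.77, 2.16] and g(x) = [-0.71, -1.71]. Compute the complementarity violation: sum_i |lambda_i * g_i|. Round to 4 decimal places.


KKT complementary slackness check:
lambda_1 * g_1 = 1.77 * -0.71 = -1.2567
lambda_2 * g_2 = 2.16 * -1.71 = -3.6936
Total violation = 1.2567 + 3.6936 = 4.9503


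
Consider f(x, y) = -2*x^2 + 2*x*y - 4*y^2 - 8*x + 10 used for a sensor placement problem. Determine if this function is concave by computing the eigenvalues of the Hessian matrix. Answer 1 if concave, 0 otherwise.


The Hessian of f(x,y) = -2*x^2 + 2*x*y - 4*y^2 - 8*x + 10 is:
H = [[-4, 2], [2, -8]]
Trace = -4 - 8 = -12
Determinant = -4*-8 - (2)^2 = 28
Discriminant = (-12)^2 - 4*28 = 32.0
Eigenvalues: lambda_1 = -8.8284, lambda_2 = -3.1716
The function is concave.

1


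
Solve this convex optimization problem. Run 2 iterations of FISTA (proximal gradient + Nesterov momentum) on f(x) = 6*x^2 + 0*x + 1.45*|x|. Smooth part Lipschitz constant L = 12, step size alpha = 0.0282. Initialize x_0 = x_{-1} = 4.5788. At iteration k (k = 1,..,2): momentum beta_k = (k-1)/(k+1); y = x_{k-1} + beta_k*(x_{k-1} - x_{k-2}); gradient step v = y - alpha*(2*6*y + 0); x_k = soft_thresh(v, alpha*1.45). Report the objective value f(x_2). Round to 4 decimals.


FISTA on f(x) = 6*x^2 + 0*x + 1.45*|x|
L = 12, alpha = 0.0282
Iteration 1: beta = 0.0, y = 4.5788 + 0.0*(4.5788 - 4.5788) = 4.5788
  grad(y) = 54.9456, v = y - alpha*grad = 3.0293
  prox(v) = soft_thresh(3.0293, 0.0409) = 2.9884
Iteration 2: beta = 0.3333, y = 2.9884 + 0.3333*(2.9884 - 4.5788) = 2.4583
  grad(y) = 29.4999, v = y - alpha*grad = 1.6264
  prox(v) = soft_thresh(1.6264, 0.0409) = 1.5855
f(x_2) = 6*1.5855^2 + 0*1.5855 + 1.45*|1.5855| = 17.3826


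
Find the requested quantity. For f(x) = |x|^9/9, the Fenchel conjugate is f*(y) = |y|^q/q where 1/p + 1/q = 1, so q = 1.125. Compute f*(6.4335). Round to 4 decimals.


The conjugate exponent q satisfies 1/p + 1/q = 1.
p = 9, so q = 9/(9 - 1) = 1.125
|y|^q = 6.4335^1.125 = 8.119
f*(6.4335) = 8.119 / 1.125 = 7.2169


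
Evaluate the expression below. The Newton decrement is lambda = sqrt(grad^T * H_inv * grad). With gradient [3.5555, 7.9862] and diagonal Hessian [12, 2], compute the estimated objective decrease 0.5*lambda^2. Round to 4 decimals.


Step 1: H is diagonal, so H^(-1) * g = [0.2963, 3.9931].
Step 2: g^T H^(-1) g = sum_i g_i^2 / H_ii
  = (3.5555)^2/12 + (7.9862)^2/2
  = 1.0535 + 31.8897 = 32.9432
Step 3: Objective decrease = 0.5 * g^T H^(-1) g = 16.4716


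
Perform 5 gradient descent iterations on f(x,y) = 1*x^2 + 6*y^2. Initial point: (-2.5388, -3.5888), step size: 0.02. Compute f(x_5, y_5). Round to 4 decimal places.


Gradient descent on f(x,y) = 1*x^2 + 6*y^2.
Starting point: (-2.5388, -3.5888), alpha = 0.02
Step 1: grad_x = 2*1*-2.5388 = -5.0776, grad_y = 2*6*-3.5888 = -43.0656
  x_1 = -2.5388 - 0.02*-5.0776 = -2.4372
  y_1 = -3.5888 - 0.02*-43.0656 = -2.7275
Step 2: grad_x = 2*1*-2.4372 = -4.8745, grad_y = 2*6*-2.7275 = -32.7299
  x_2 = -2.4372 - 0.02*-4.8745 = -2.3398
  y_2 = -2.7275 - 0.02*-32.7299 = -2.0729
Step 3: grad_x = 2*1*-2.3398 = -4.6795, grad_y = 2*6*-2.0729 = -24.8747
  x_3 = -2.3398 - 0.02*-4.6795 = -2.2462
  y_3 = -2.0729 - 0.02*-24.8747 = -1.5754
Step 4: grad_x = 2*1*-2.2462 = -4.4923, grad_y = 2*6*-1.5754 = -18.9048
  x_4 = -2.2462 - 0.02*-4.4923 = -2.1563
  y_4 = -1.5754 - 0.02*-18.9048 = -1.1973
Step 5: grad_x = 2*1*-2.1563 = -4.3126, grad_y = 2*6*-1.1973 = -14.3676
  x_5 = -2.1563 - 0.02*-4.3126 = -2.0701
  y_5 = -1.1973 - 0.02*-14.3676 = -0.9099
f(-2.0701, -0.9099) = 1*(-2.0701)^2 + 6*(-0.9099)^2 = 9.2532


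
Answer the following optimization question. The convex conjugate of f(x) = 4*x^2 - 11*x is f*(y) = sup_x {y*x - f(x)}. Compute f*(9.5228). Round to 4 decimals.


f*(y) = sup_x {y*x - a*x^2 - b*x} = sup_x {(y-b)*x - a*x^2}
FOC: (y - b) - 2a*x = 0 => x* = (y - b)/(2a)
x* = (9.5228 + 11)/(2*4) = 2.5654
f*(9.5228) = (y-b)^2/(4a) = (9.5228 + 11)^2/(4*4)
= 421.1853/16 = 26.3241


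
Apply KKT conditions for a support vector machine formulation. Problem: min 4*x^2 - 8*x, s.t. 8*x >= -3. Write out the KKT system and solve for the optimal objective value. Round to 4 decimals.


Step 1: Try lambda = 0 (constraint inactive).
Stationarity: 2*4*x - 8 = 0
x* = 8/(2*4) = 1.0
Check constraint: 8*1.0 = 8.0 >= -3 -- satisfied.
Step 2: Compute optimal value.
f(x*) = 4*1.0^2 - 8*1.0 = -4.0


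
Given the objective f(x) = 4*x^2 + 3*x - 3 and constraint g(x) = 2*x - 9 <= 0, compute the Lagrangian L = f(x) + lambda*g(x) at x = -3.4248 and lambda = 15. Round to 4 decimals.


Step 1: Evaluate f(x).
f(-3.4248) = 4*(-3.4248)^2 + 3*(-3.4248) - 3 = 33.6426
Step 2: Evaluate g(x).
g(-3.4248) = 2*-3.4248 - 9 = -15.8496
Step 3: Compute Lagrangian.
L = 33.6426 + 15*-15.8496 = -204.1014


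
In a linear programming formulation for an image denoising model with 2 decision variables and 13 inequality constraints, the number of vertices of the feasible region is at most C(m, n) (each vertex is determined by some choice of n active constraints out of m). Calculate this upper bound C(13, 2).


Each vertex corresponds to some choice of n active constraints out of m, so the number of vertices is at most C(m, n) = m! / (n!(m-n)!).
m = 13, n = 2
Numerator: 13 * 12
Denominator: 2! = 2
C(13, 2) = 78


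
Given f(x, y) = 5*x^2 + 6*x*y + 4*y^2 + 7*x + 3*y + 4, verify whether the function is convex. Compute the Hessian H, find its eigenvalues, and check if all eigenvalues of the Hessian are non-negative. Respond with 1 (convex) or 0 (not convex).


The Hessian of f(x,y) = 5*x^2 + 6*x*y + 4*y^2 + 7*x + 3*y + 4 is:
H = [[10, 6], [6, 8]]
Trace = 10 + 8 = 18
Determinant = 10*8 - (6)^2 = 44
Discriminant = (18)^2 - 4*44 = 148.0
Eigenvalues: lambda_1 = 2.9172, lambda_2 = 15.0828
The function is convex.

1


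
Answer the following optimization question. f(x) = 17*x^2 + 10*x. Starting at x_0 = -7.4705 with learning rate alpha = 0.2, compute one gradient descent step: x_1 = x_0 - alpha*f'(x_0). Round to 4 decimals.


We compute the gradient at x_0 and apply the update.
f'(x) = 34*x + 10
f'(-7.4705) = 34*-7.4705 + 10 = -243.997
x_1 = -7.4705 - 0.2*-243.997 = 41.3289


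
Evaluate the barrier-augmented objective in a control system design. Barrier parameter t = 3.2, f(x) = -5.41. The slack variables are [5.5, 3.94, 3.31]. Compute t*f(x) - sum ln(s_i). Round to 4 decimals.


Step 1: Compute log-barrier.
ln values: [1.7047, 1.3712, 1.1969]
phi = -(1.7047 + 1.3712 + 1.1969) = -4.2729
Step 2: Compute augmented objective.
t*f(x) = 3.2*-5.41 = -17.312
Total = -17.312 - 4.2729 = -21.5849


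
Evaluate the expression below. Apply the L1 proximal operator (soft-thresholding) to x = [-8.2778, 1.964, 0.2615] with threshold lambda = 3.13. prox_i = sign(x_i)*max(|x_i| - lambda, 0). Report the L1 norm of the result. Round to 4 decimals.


Soft-thresholding with lambda = 3.13:
prox(-8.2778) = sign(-8.2778)*max(|-8.2778| - 3.13, 0) = -5.1478
prox(1.964) = sign(1.964)*max(|1.964| - 3.13, 0) = 0.0
prox(0.2615) = sign(0.2615)*max(|0.2615| - 3.13, 0) = 0.0
prox(x) = [-5.1478, 0.0, 0.0]
||prox(x)||_1 = 5.1478 + 0.0 + 0.0 = 5.1478


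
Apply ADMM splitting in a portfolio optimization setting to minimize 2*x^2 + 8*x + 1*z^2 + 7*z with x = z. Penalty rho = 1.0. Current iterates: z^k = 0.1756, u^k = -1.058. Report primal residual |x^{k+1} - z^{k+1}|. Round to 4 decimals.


ADMM iteration with rho = 1.0, z^k = 0.1756, u^k = -1.058
Step 1: x-update.
Minimize 2*x^2 + 8*x + (1.0/2)*(x - 0.1756 - 1.058)^2
FOC: (2*2 + 1.0)*x = -8 + 1.0*(0.1756 + 1.058)
x^{k+1} = -1.3533
Step 2: z-update.
Minimize 1*z^2 + 7*z + (1.0/2)*(-1.3533 - z - 1.058)^2
FOC: (2*1 + 1.0)*z = -7 + 1.0*(-1.3533 - 1.058)
z^{k+1} = -3.1371
Step 3: u-update.
u^{k+1} = -1.058 - 1.3533 + 3.1371 = 0.7258
Step 4: Primal residual = |-1.3533 + 3.1371| = 1.7838


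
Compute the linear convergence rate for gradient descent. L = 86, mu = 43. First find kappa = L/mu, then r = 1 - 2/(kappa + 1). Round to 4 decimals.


Step 1: Compute the condition number.
kappa = L/mu = 86/43 = 2.0
Step 2: Compute the convergence rate.
r = 1 - 2/(kappa + 1) = 1 - 2*mu/(L + mu) = (L - mu)/(L + mu) = 43/129 = 0.3333


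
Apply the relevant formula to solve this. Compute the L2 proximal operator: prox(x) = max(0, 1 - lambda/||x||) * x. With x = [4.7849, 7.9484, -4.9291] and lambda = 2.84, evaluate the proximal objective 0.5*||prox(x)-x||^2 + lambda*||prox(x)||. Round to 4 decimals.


Step 1: Compute ||x||.
||x|| = 10.5056
Step 2: Compute scaling factor.
scale = max(0, 1 - 2.84/10.5056) = 0.7297
Step 3: prox(x) = [3.4914, 5.7997, -3.5966]
||prox(x)|| = 7.6656
Step 4: Proximal objective.
0.5*||prox-x||^2 = 4.0328
lambda*||prox|| = 21.7703
Total = 25.8032


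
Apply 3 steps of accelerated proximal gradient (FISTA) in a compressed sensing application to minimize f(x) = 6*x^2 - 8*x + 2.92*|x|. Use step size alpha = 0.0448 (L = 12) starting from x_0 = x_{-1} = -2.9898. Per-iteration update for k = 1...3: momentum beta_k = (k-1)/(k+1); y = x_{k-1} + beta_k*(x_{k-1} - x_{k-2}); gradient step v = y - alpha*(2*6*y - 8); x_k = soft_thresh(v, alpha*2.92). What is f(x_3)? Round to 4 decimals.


FISTA on f(x) = 6*x^2 - 8*x + 2.92*|x|
L = 12, alpha = 0.0448
Iteration 1: beta = 0.0, y = -2.9898 + 0.0*(-2.9898 + 2.9898) = -2.9898
  grad(y) = -43.8776, v = y - alpha*grad = -1.0241
  prox(v) = soft_thresh(-1.0241, 0.1308) = -0.8933
Iteration 2: beta = 0.3333, y = -0.8933 + 0.3333*(-0.8933 + 2.9898) = -0.1944
  grad(y) = -10.3331, v = y - alpha*grad = 0.2685
  prox(v) = soft_thresh(0.2685, 0.1308) = 0.1377
Iteration 3: beta = 0.5, y = 0.1377 + 0.5*(0.1377 + 0.8933) = 0.6532
  grad(y) = -0.1621, v = y - alpha*grad = 0.6604
  prox(v) = soft_thresh(0.6604, 0.1308) = 0.5296
f(x_3) = 6*0.5296^2 - 8*0.5296 + 2.92*|0.5296| = -1.0075


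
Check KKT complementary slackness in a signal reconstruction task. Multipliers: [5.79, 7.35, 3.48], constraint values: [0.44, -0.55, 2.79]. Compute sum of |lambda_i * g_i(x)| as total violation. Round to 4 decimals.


KKT complementary slackness check:
lambda_1 * g_1 = 5.79 * 0.44 = 2.5476
lambda_2 * g_2 = 7.35 * -0.55 = -4.0425
lambda_3 * g_3 = 3.48 * 2.79 = 9.7092
Total violation = 2.5476 + 4.0425 + 9.7092 = 16.2993


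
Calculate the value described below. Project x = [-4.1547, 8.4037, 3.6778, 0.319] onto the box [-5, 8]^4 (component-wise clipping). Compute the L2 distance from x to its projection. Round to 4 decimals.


Project each component onto [-5, 8].
clip(-4.1547) = -4.1547, clip(8.4037) = 8.0, clip(3.6778) = 3.6778, clip(0.319) = 0.319
Projection = [-4.1547, 8.0, 3.6778, 0.319]
Squared diffs: [0.0, 0.163, 0.0, 0.0]
Distance = sqrt(0.163) = 0.4037


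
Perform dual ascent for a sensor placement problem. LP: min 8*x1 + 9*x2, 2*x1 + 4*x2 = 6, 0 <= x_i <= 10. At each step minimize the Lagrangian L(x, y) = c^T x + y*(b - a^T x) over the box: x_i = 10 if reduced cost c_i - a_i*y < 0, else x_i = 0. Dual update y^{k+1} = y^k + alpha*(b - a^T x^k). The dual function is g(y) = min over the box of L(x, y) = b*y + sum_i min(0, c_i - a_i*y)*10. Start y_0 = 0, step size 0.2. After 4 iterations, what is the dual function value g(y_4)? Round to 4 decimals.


Dual ascent for LP: min 8*x1 + 9*x2, 2*x1 + 4*x2 = 6, 0 <= x_i <= 10
Step 1: y^k = 0.0, reduced costs: (8.0, 9.0)
  x^k = (0.0, 0.0), subgradient = b - a^T x = 6.0
  y^{k+1} = 0.0 + 0.2*6.0 = 1.2
Step 2: y^k = 1.2, reduced costs: (5.6, 4.2)
  x^k = (0.0, 0.0), subgradient = b - a^T x = 6.0
  y^{k+1} = 1.2 + 0.2*6.0 = 2.4
Step 3: y^k = 2.4, reduced costs: (3.2, -0.6)
  x^k = (0.0, 10.0), subgradient = b - a^T x = -34.0
  y^{k+1} = 2.4 + 0.2*-34.0 = -4.4
Step 4: y^k = -4.4, reduced costs: (16.8, 26.6)
  x^k = (0.0, 0.0), subgradient = b - a^T x = 6.0
  y^{k+1} = -4.4 + 0.2*6.0 = -3.2
Dual objective at y_4 = -3.2: reduced costs (14.4, 21.8), box minimizer x = (0.0, 0.0)
g(y_4) = b*y + (c1 - a1*y)*x1 + (c2 - a2*y)*x2 = 6*(-3.2) + 14.4*0.0 + 21.8*0.0 = -19.2 + 0.0 + 0.0 = -19.2


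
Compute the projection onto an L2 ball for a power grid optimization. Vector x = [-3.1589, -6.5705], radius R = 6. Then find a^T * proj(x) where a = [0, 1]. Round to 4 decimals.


Step 1: Compute ||x|| (intermediates to 6 decimals).
||x|| = sqrt((-3.1589)^2 + (-6.5705)^2) = 7.290413
Step 2: Project.
Since ||x|| > R, scale = R/||x|| = 6/7.290413 = 0.822999, proj(x) = scale * x
proj(x) = [-2.599772, -5.407515]
Step 3: Dot product.
a^T * proj(x) = 0*(-2.599772) + 1*(-5.407515) = -5.4075


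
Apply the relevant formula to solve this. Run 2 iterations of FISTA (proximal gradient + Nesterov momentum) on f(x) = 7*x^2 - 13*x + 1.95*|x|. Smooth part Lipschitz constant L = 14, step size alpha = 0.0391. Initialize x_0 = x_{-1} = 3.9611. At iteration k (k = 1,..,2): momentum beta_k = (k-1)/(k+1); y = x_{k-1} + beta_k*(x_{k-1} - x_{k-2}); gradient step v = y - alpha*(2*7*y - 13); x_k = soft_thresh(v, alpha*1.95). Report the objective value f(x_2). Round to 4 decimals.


FISTA on f(x) = 7*x^2 - 13*x + 1.95*|x|
L = 14, alpha = 0.0391
Iteration 1: beta = 0.0, y = 3.9611 + 0.0*(3.9611 - 3.9611) = 3.9611
  grad(y) = 42.4554, v = y - alpha*grad = 2.3011
  prox(v) = soft_thresh(2.3011, 0.0762) = 2.2248
Iteration 2: beta = 0.3333, y = 2.2248 + 0.3333*(2.2248 - 3.9611) = 1.6461
  grad(y) = 10.0454, v = y - alpha*grad = 1.2533
  prox(v) = soft_thresh(1.2533, 0.0762) = 1.1771
f(x_2) = 7*1.1771^2 - 13*1.1771 + 1.95*|1.1771| = -3.3081


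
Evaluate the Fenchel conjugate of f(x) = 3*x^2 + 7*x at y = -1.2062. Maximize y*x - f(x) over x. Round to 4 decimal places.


f*(y) = sup_x {y*x - a*x^2 - b*x} = sup_x {(y-b)*x - a*x^2}
FOC: (y - b) - 2a*x = 0 => x* = (y - b)/(2a)
x* = (-1.2062 - 7)/(2*3) = -1.3677
f*(-1.2062) = (y-b)^2/(4a) = (-1.2062 - 7)^2/(4*3)
= 67.3417/12 = 5.6118


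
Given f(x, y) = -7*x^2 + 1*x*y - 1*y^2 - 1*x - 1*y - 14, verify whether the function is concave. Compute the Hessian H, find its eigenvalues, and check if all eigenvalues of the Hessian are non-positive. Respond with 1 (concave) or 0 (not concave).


The Hessian of f(x,y) = -7*x^2 + 1*x*y - 1*y^2 - 1*x - 1*y - 14 is:
H = [[-14, 1], [1, -2]]
Trace = -14 - 2 = -16
Determinant = -14*-2 - (1)^2 = 27
Discriminant = (-16)^2 - 4*27 = 148.0
Eigenvalues: lambda_1 = -14.0828, lambda_2 = -1.9172
The function is concave.

1


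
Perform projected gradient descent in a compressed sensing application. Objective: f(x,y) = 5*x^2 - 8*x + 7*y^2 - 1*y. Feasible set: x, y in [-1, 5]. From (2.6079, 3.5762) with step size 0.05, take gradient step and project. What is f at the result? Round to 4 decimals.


Step 1: Compute gradient at (2.6079, 3.5762).
grad_x = 2*5*2.6079 - 8 = 18.079
grad_y = 2*7*3.5762 - 1 = 49.0668
Step 2: Gradient step.
x_raw = 2.6079 - 0.05*18.079 = 1.704
y_raw = 3.5762 - 0.05*49.0668 = 1.1229
Step 3: Project onto [-1, 5].
x_proj = clip(1.704) = 1.704
y_proj = clip(1.1229) = 1.1229
Step 4: Evaluate f.
f(1.704, 1.1229) = 8.5885


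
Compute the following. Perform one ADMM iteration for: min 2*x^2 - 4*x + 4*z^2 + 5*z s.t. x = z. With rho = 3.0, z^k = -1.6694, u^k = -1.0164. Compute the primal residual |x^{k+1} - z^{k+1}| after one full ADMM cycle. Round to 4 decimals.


ADMM iteration with rho = 3.0, z^k = -1.6694, u^k = -1.0164
Step 1: x-update.
Minimize 2*x^2 - 4*x + (3.0/2)*(x + 1.6694 - 1.0164)^2
FOC: (2*2 + 3.0)*x = 4 + 3.0*(-1.6694 + 1.0164)
x^{k+1} = 0.2916
Step 2: z-update.
Minimize 4*z^2 + 5*z + (3.0/2)*(0.2916 - z - 1.0164)^2
FOC: (2*4 + 3.0)*z = -5 + 3.0*(0.2916 - 1.0164)
z^{k+1} = -0.6522
Step 3: u-update.
u^{k+1} = -1.0164 + 0.2916 + 0.6522 = -0.0726
Step 4: Primal residual = |0.2916 + 0.6522| = 0.9438


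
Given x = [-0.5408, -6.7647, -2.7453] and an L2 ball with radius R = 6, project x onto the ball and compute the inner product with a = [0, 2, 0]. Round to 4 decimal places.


Step 1: Compute ||x|| (intermediates to 6 decimals).
||x|| = sqrt((-0.5408)^2 + (-6.7647)^2 + (-2.7453)^2) = 7.32054
Step 2: Project.
Since ||x|| > R, scale = R/||x|| = 6/7.32054 = 0.819612, proj(x) = scale * x
proj(x) = [-0.443246, -5.544429, -2.250081]
Step 3: Dot product.
a^T * proj(x) = 0*(-0.443246) + 2*(-5.544429) + 0*(-2.250081) = -11.0889


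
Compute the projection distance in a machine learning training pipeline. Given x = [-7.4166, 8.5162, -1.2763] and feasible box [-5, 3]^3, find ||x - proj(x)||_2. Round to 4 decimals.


Project each component onto [-5, 3].
clip(-7.4166) = -5.0, clip(8.5162) = 3.0, clip(-1.2763) = -1.2763
Projection = [-5.0, 3.0, -1.2763]
Squared diffs: [5.84, 30.4285, 0.0]
Distance = sqrt(36.2685) = 6.0223


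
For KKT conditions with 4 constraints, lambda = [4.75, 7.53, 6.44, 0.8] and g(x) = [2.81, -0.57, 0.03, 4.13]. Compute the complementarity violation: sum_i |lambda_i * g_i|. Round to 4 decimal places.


KKT complementary slackness check:
lambda_1 * g_1 = 4.75 * 2.81 = 13.3475
lambda_2 * g_2 = 7.53 * -0.57 = -4.2921
lambda_3 * g_3 = 6.44 * 0.03 = 0.1932
lambda_4 * g_4 = 0.8 * 4.13 = 3.304
Total violation = 13.3475 + 4.2921 + 0.1932 + 3.304 = 21.1368


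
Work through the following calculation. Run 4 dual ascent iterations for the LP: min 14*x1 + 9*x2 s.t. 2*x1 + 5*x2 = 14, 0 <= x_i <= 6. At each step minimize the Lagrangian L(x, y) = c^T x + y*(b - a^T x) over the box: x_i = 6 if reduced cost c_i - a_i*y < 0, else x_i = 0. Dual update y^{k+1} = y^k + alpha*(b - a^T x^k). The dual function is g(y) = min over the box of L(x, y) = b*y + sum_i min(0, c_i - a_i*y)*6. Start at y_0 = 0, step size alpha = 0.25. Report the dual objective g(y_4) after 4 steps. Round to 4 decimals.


Dual ascent for LP: min 14*x1 + 9*x2, 2*x1 + 5*x2 = 14, 0 <= x_i <= 6
Step 1: y^k = 0.0, reduced costs: (14.0, 9.0)
  x^k = (0.0, 0.0), subgradient = b - a^T x = 14.0
  y^{k+1} = 0.0 + 0.25*14.0 = 3.5
Step 2: y^k = 3.5, reduced costs: (7.0, -8.5)
  x^k = (0.0, 6.0), subgradient = b - a^T x = -16.0
  y^{k+1} = 3.5 + 0.25*-16.0 = -0.5
Step 3: y^k = -0.5, reduced costs: (15.0, 11.5)
  x^k = (0.0, 0.0), subgradient = b - a^T x = 14.0
  y^{k+1} = -0.5 + 0.25*14.0 = 3.0
Step 4: y^k = 3.0, reduced costs: (8.0, -6.0)
  x^k = (0.0, 6.0), subgradient = b - a^T x = -16.0
  y^{k+1} = 3.0 + 0.25*-16.0 = -1.0
Dual objective at y_4 = -1.0: reduced costs (16.0, 14.0), box minimizer x = (0.0, 0.0)
g(y_4) = b*y + (c1 - a1*y)*x1 + (c2 - a2*y)*x2 = 14*(-1.0) + 16.0*0.0 + 14.0*0.0 = -14.0 + 0.0 + 0.0 = -14.0


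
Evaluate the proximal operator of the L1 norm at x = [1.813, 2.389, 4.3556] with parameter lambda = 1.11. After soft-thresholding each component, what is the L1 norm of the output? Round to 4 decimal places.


Soft-thresholding with lambda = 1.11:
prox(1.813) = sign(1.813)*max(|1.813| - 1.11, 0) = 0.703
prox(2.389) = sign(2.389)*max(|2.389| - 1.11, 0) = 1.279
prox(4.3556) = sign(4.3556)*max(|4.3556| - 1.11, 0) = 3.2456
prox(x) = [0.703, 1.279, 3.2456]
||prox(x)||_1 = 0.703 + 1.279 + 3.2456 = 5.2276


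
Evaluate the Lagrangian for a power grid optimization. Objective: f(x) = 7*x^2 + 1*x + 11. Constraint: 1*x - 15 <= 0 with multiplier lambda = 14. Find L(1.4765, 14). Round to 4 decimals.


Step 1: Evaluate f(x).
f(1.4765) = 7*1.4765^2 + 1*1.4765 + 11 = 27.7369
Step 2: Evaluate g(x).
g(1.4765) = 1*1.4765 - 15 = -13.5235
Step 3: Compute Lagrangian.
L = 27.7369 + 14*-13.5235 = -161.5921


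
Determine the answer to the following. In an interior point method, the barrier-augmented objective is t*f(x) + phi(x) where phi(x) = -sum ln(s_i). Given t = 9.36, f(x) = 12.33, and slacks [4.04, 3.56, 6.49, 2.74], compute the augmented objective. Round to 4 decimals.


Step 1: Compute log-barrier.
ln values: [1.3962, 1.2698, 1.8703, 1.008]
phi = -(1.3962 + 1.2698 + 1.8703 + 1.008) = -5.5442
Step 2: Compute augmented objective.
t*f(x) = 9.36*12.33 = 115.4088
Total = 115.4088 - 5.5442 = 109.8646


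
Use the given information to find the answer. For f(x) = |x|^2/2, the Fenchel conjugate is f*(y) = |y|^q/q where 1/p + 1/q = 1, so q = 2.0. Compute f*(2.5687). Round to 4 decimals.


The conjugate exponent q satisfies 1/p + 1/q = 1.
p = 2, so q = 2/(2 - 1) = 2.0
|y|^q = 2.5687^2.0 = 6.5982
f*(2.5687) = 6.5982 / 2.0 = 3.2991


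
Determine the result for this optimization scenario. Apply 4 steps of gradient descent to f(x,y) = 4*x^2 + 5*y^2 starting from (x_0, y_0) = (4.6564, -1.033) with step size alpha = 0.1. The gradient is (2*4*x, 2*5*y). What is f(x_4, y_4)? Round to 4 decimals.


Gradient descent on f(x,y) = 4*x^2 + 5*y^2.
Starting point: (4.6564, -1.033), alpha = 0.1
Step 1: grad_x = 2*4*4.6564 = 37.2512, grad_y = 2*5*-1.033 = -10.33
  x_1 = 4.6564 - 0.1*37.2512 = 0.9313
  y_1 = -1.033 - 0.1*-10.33 = 0.0
Step 2: grad_x = 2*4*0.9313 = 7.4502, grad_y = 2*5*0.0 = 0.0
  x_2 = 0.9313 - 0.1*7.4502 = 0.1863
  y_2 = 0.0 - 0.1*0.0 = 0.0
Step 3: grad_x = 2*4*0.1863 = 1.49, grad_y = 2*5*0.0 = 0.0
  x_3 = 0.1863 - 0.1*1.49 = 0.0373
  y_3 = 0.0 - 0.1*0.0 = 0.0
Step 4: grad_x = 2*4*0.0373 = 0.298, grad_y = 2*5*0.0 = 0.0
  x_4 = 0.0373 - 0.1*0.298 = 0.0075
  y_4 = 0.0 - 0.1*0.0 = 0.0
f(0.0075, 0.0) = 4*0.0075^2 + 5*0.0^2 = 0.0002


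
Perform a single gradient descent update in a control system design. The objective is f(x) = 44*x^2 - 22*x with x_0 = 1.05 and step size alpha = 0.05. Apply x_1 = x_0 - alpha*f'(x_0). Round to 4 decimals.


We compute the gradient at x_0 and apply the update.
f'(x) = 88*x - 22
f'(1.05) = 88*1.05 - 22 = 70.4
x_1 = 1.05 - 0.05*70.4 = -2.47
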